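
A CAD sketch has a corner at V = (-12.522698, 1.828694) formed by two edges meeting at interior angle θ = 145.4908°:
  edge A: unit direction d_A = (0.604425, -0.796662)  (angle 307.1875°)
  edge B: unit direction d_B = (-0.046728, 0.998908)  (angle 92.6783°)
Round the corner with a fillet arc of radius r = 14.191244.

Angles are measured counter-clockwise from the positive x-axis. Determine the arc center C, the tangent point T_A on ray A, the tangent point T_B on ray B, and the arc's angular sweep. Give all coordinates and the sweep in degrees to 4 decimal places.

bisector direction at 19.9329° = (0.940093,0.340919)
center distance |VC| = r/sin(θ/2) = 14.191244/sin(72.7454°) = 14.860002
C = V + |VC|·bis = (1.4471,6.8948)
T_A = V + ((C−V)·d_A)·d_A = V + 4.4077·d_A = (-9.8585,-1.6828)
T_B = V + ((C−V)·d_B)·d_B = V + 4.4077·d_B = (-12.7287,6.2316)
sweep = 180° − θ = 34.5092°

center=(1.4471,6.8948) T_A=(-9.8585,-1.6828) T_B=(-12.7287,6.2316) sweep=34.5092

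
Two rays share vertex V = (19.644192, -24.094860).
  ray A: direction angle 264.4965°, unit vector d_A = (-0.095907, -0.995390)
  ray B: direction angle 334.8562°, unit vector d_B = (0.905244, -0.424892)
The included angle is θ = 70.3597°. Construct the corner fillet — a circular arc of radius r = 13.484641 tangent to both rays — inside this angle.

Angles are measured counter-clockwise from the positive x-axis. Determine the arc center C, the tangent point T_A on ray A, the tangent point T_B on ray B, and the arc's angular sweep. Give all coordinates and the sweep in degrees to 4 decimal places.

bisector direction at 299.6764° = (0.495100,-0.868836)
center distance |VC| = r/sin(θ/2) = 13.484641/sin(35.1799°) = 23.404947
C = V + |VC|·bis = (31.2320,-44.4299)
T_A = V + ((C−V)·d_A)·d_A = V + 19.1300·d_A = (17.8095,-43.1367)
T_B = V + ((C−V)·d_B)·d_B = V + 19.1300·d_B = (36.9615,-32.2230)
sweep = 180° − θ = 109.6403°

center=(31.2320,-44.4299) T_A=(17.8095,-43.1367) T_B=(36.9615,-32.2230) sweep=109.6403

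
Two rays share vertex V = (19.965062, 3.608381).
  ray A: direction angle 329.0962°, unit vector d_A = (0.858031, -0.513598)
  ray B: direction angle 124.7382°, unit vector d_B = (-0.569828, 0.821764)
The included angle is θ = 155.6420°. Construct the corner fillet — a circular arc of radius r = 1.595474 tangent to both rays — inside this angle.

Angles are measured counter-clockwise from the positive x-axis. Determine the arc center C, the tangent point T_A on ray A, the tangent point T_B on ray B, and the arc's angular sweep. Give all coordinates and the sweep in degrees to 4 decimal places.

bisector direction at 46.9172° = (0.683055,0.730367)
center distance |VC| = r/sin(θ/2) = 1.595474/sin(77.8210°) = 1.632210
C = V + |VC|·bis = (21.0800,4.8005)
T_A = V + ((C−V)·d_A)·d_A = V + 0.3443·d_A = (20.2605,3.4315)
T_B = V + ((C−V)·d_B)·d_B = V + 0.3443·d_B = (19.7688,3.8913)
sweep = 180° − θ = 24.3580°

center=(21.0800,4.8005) T_A=(20.2605,3.4315) T_B=(19.7688,3.8913) sweep=24.3580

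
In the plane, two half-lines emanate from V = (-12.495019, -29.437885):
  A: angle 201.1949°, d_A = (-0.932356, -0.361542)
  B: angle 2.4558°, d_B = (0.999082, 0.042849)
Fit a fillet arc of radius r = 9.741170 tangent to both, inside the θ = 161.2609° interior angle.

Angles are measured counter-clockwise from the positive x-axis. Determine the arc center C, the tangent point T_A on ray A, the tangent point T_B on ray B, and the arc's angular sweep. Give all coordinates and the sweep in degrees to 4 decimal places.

bisector direction at 281.8254° = (0.204929,-0.978777)
center distance |VC| = r/sin(θ/2) = 9.741170/sin(80.6304°) = 9.872886
C = V + |VC|·bis = (-10.4718,-39.1012)
T_A = V + ((C−V)·d_A)·d_A = V + 1.6073·d_A = (-13.9936,-30.0190)
T_B = V + ((C−V)·d_B)·d_B = V + 1.6073·d_B = (-10.8892,-29.3690)
sweep = 180° − θ = 18.7391°

center=(-10.4718,-39.1012) T_A=(-13.9936,-30.0190) T_B=(-10.8892,-29.3690) sweep=18.7391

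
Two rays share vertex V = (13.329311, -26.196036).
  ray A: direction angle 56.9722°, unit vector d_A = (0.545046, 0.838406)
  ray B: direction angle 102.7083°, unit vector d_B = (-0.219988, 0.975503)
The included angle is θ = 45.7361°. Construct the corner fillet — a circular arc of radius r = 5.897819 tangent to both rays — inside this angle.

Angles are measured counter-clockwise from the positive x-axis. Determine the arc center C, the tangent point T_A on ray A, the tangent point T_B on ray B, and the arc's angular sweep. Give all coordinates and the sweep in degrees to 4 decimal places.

bisector direction at 79.8402° = (0.176393,0.984320)
center distance |VC| = r/sin(θ/2) = 5.897819/sin(22.8681°) = 15.176696
C = V + |VC|·bis = (16.0064,-11.2573)
T_A = V + ((C−V)·d_A)·d_A = V + 13.9838·d_A = (20.9511,-14.4719)
T_B = V + ((C−V)·d_B)·d_B = V + 13.9838·d_B = (10.2530,-12.5548)
sweep = 180° − θ = 134.2639°

center=(16.0064,-11.2573) T_A=(20.9511,-14.4719) T_B=(10.2530,-12.5548) sweep=134.2639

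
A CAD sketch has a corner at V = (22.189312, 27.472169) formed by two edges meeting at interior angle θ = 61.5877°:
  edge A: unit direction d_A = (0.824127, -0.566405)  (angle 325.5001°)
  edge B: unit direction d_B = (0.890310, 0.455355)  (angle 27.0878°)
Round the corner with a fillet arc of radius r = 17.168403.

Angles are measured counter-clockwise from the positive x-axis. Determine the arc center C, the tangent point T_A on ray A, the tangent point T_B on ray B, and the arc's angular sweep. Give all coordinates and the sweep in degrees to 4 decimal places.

center=(55.6545,25.3045) T_A=(45.9302,11.1556) T_B=(47.8367,40.5897) sweep=118.4123

bisector direction at 356.2939° = (0.997909,-0.064638)
center distance |VC| = r/sin(θ/2) = 17.168403/sin(30.7938°) = 33.535269
C = V + |VC|·bis = (55.6545,25.3045)
T_A = V + ((C−V)·d_A)·d_A = V + 28.8073·d_A = (45.9302,11.1556)
T_B = V + ((C−V)·d_B)·d_B = V + 28.8073·d_B = (47.8367,40.5897)
sweep = 180° − θ = 118.4123°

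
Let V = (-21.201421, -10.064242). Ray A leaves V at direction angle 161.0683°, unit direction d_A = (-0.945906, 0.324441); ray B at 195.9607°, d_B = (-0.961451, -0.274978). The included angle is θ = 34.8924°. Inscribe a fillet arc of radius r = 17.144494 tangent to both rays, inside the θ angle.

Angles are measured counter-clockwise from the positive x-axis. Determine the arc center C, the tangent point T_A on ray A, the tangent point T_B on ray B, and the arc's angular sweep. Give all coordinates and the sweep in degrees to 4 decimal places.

bisector direction at 178.5145° = (-0.999664,0.025924)
center distance |VC| = r/sin(θ/2) = 17.144494/sin(17.4462°) = 57.184504
C = V + |VC|·bis = (-78.3667,-8.5818)
T_A = V + ((C−V)·d_A)·d_A = V + 54.5540·d_A = (-72.8043,7.6353)
T_B = V + ((C−V)·d_B)·d_B = V + 54.5540·d_B = (-73.6523,-25.0654)
sweep = 180° − θ = 145.1076°

center=(-78.3667,-8.5818) T_A=(-72.8043,7.6353) T_B=(-73.6523,-25.0654) sweep=145.1076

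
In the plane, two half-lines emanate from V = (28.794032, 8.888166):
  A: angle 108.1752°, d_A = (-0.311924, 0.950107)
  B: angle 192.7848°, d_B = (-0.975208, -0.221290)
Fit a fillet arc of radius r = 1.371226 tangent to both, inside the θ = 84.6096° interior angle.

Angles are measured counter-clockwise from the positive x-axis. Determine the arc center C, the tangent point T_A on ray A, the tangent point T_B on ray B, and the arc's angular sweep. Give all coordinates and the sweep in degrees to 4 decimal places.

bisector direction at 150.4800° = (-0.870184,0.492727)
center distance |VC| = r/sin(θ/2) = 1.371226/sin(42.3048°) = 2.037257
C = V + |VC|·bis = (27.0212,9.8920)
T_A = V + ((C−V)·d_A)·d_A = V + 1.5067·d_A = (28.3241,10.3197)
T_B = V + ((C−V)·d_B)·d_B = V + 1.5067·d_B = (27.3247,8.5547)
sweep = 180° − θ = 95.3904°

center=(27.0212,9.8920) T_A=(28.3241,10.3197) T_B=(27.3247,8.5547) sweep=95.3904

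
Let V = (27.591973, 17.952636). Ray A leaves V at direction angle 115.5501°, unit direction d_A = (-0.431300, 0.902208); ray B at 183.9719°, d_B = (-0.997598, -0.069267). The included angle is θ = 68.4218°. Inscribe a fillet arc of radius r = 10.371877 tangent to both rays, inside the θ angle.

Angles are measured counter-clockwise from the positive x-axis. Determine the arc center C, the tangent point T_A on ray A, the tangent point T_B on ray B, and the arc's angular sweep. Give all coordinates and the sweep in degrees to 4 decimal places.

center=(11.6547,27.2429) T_A=(21.0123,31.7163) T_B=(12.3731,16.8959) sweep=111.5782

bisector direction at 149.7610° = (-0.863932,0.503608)
center distance |VC| = r/sin(θ/2) = 10.371877/sin(34.2109°) = 18.447396
C = V + |VC|·bis = (11.6547,27.2429)
T_A = V + ((C−V)·d_A)·d_A = V + 15.2555·d_A = (21.0123,31.7163)
T_B = V + ((C−V)·d_B)·d_B = V + 15.2555·d_B = (12.3731,16.8959)
sweep = 180° − θ = 111.5782°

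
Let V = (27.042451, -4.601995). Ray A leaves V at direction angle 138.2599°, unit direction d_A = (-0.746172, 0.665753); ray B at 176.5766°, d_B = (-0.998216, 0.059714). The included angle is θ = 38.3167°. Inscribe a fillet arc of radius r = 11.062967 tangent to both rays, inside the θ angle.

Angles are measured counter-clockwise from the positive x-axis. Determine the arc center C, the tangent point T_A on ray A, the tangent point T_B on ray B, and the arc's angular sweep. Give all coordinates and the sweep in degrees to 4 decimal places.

center=(-4.0831,8.3427) T_A=(3.2821,16.5976) T_B=(-4.7438,-2.7005) sweep=141.6833

bisector direction at 157.4182° = (-0.923333,0.384001)
center distance |VC| = r/sin(θ/2) = 11.062967/sin(19.1583°) = 33.710052
C = V + |VC|·bis = (-4.0831,8.3427)
T_A = V + ((C−V)·d_A)·d_A = V + 31.8430·d_A = (3.2821,16.5976)
T_B = V + ((C−V)·d_B)·d_B = V + 31.8430·d_B = (-4.7438,-2.7005)
sweep = 180° − θ = 141.6833°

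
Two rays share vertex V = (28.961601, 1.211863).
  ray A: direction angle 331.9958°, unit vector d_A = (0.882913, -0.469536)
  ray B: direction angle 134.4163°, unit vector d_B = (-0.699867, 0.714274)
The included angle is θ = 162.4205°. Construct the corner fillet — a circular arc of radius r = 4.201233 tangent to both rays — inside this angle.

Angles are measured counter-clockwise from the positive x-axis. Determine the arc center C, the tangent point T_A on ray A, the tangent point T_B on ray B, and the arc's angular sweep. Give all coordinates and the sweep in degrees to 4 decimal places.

center=(31.5078,4.6162) T_A=(29.5352,0.9068) T_B=(28.5070,1.6759) sweep=17.5795

bisector direction at 53.2061° = (0.598939,0.800795)
center distance |VC| = r/sin(θ/2) = 4.201233/sin(81.2103°) = 4.251160
C = V + |VC|·bis = (31.5078,4.6162)
T_A = V + ((C−V)·d_A)·d_A = V + 0.6496·d_A = (29.5352,0.9068)
T_B = V + ((C−V)·d_B)·d_B = V + 0.6496·d_B = (28.5070,1.6759)
sweep = 180° − θ = 17.5795°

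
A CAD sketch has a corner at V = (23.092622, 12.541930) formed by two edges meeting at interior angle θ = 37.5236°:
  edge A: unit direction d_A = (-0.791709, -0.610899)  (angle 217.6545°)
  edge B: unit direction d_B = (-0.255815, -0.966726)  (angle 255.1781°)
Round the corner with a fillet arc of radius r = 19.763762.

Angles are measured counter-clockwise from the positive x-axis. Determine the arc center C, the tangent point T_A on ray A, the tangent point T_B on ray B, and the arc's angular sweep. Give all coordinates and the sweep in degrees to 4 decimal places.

center=(-10.8976,-38.6490) T_A=(-22.9712,-23.0019) T_B=(8.2086,-43.7049) sweep=142.4764

bisector direction at 236.4163° = (-0.553155,-0.833079)
center distance |VC| = r/sin(θ/2) = 19.763762/sin(18.7618°) = 61.447896
C = V + |VC|·bis = (-10.8976,-38.6490)
T_A = V + ((C−V)·d_A)·d_A = V + 58.1828·d_A = (-22.9712,-23.0019)
T_B = V + ((C−V)·d_B)·d_B = V + 58.1828·d_B = (8.2086,-43.7049)
sweep = 180° − θ = 142.4764°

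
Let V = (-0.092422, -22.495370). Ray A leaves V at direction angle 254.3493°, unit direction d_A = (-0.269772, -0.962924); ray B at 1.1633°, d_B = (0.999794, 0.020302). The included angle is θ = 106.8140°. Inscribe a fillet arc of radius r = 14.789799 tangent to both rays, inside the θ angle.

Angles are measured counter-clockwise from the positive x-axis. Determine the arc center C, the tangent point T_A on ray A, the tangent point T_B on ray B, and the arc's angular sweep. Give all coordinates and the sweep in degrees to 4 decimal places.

bisector direction at 307.7563° = (0.612304,-0.790622)
center distance |VC| = r/sin(θ/2) = 14.789799/sin(53.4070°) = 18.420697
C = V + |VC|·bis = (11.1866,-37.0592)
T_A = V + ((C−V)·d_A)·d_A = V + 10.9811·d_A = (-3.0548,-33.0693)
T_B = V + ((C−V)·d_B)·d_B = V + 10.9811·d_B = (10.8864,-22.2724)
sweep = 180° − θ = 73.1860°

center=(11.1866,-37.0592) T_A=(-3.0548,-33.0693) T_B=(10.8864,-22.2724) sweep=73.1860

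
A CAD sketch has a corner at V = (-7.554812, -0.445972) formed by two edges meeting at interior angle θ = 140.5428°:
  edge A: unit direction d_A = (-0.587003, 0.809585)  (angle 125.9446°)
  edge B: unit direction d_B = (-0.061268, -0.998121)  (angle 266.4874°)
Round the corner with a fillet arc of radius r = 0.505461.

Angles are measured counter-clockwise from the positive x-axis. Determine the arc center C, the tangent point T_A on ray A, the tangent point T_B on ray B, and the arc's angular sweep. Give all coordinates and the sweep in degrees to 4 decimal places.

bisector direction at 196.2160° = (-0.960216,-0.279259)
center distance |VC| = r/sin(θ/2) = 0.505461/sin(70.2714°) = 0.536981
C = V + |VC|·bis = (-8.0704,-0.5959)
T_A = V + ((C−V)·d_A)·d_A = V + 0.1813·d_A = (-7.6612,-0.2992)
T_B = V + ((C−V)·d_B)·d_B = V + 0.1813·d_B = (-7.5659,-0.6269)
sweep = 180° − θ = 39.4572°

center=(-8.0704,-0.5959) T_A=(-7.6612,-0.2992) T_B=(-7.5659,-0.6269) sweep=39.4572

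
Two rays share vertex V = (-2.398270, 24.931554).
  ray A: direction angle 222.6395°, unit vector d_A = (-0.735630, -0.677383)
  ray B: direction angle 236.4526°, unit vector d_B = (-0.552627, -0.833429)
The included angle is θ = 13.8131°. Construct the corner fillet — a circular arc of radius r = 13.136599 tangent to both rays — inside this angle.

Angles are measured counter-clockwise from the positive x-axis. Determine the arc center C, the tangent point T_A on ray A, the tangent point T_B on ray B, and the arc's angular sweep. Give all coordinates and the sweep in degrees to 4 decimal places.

center=(-73.2796,-58.1951) T_A=(-82.1781,-48.5314) T_B=(-62.3312,-65.4547) sweep=166.1869

bisector direction at 229.5461° = (-0.648837,-0.760928)
center distance |VC| = r/sin(θ/2) = 13.136599/sin(6.9066°) = 109.243768
C = V + |VC|·bis = (-73.2796,-58.1951)
T_A = V + ((C−V)·d_A)·d_A = V + 108.4511·d_A = (-82.1781,-48.5314)
T_B = V + ((C−V)·d_B)·d_B = V + 108.4511·d_B = (-62.3312,-65.4547)
sweep = 180° − θ = 166.1869°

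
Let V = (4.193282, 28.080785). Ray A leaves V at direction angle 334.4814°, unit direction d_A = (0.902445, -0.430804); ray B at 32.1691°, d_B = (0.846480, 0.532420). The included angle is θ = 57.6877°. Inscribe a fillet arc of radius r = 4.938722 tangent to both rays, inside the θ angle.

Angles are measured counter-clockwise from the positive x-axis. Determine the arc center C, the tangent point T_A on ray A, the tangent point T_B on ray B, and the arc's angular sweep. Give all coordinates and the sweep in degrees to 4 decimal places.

bisector direction at 3.3252° = (0.998316,0.058004)
center distance |VC| = r/sin(θ/2) = 4.938722/sin(28.8438°) = 10.237302
C = V + |VC|·bis = (14.4133,28.6746)
T_A = V + ((C−V)·d_A)·d_A = V + 8.9672·d_A = (12.2857,24.2177)
T_B = V + ((C−V)·d_B)·d_B = V + 8.9672·d_B = (11.7839,32.8551)
sweep = 180° − θ = 122.3123°

center=(14.4133,28.6746) T_A=(12.2857,24.2177) T_B=(11.7839,32.8551) sweep=122.3123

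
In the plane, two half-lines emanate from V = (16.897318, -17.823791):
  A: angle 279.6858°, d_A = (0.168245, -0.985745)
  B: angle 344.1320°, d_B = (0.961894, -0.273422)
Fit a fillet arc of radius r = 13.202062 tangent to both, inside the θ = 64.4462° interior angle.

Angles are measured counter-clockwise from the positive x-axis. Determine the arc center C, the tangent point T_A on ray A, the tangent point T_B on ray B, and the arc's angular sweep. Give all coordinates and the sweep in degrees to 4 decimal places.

center=(33.4352,-36.2498) T_A=(20.4213,-38.4710) T_B=(37.0449,-23.5508) sweep=115.5538

bisector direction at 311.9089° = (0.667948,-0.744208)
center distance |VC| = r/sin(θ/2) = 13.202062/sin(32.2231°) = 24.759249
C = V + |VC|·bis = (33.4352,-36.2498)
T_A = V + ((C−V)·d_A)·d_A = V + 20.9458·d_A = (20.4213,-38.4710)
T_B = V + ((C−V)·d_B)·d_B = V + 20.9458·d_B = (37.0449,-23.5508)
sweep = 180° − θ = 115.5538°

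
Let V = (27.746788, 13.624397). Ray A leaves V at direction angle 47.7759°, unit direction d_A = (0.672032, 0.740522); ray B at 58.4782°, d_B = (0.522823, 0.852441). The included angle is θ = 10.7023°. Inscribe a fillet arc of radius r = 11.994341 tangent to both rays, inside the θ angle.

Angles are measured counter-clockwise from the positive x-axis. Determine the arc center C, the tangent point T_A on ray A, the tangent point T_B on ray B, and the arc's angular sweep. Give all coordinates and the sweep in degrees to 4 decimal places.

center=(104.9198,116.5103) T_A=(113.8019,108.4498) T_B=(94.6953,122.7813) sweep=169.2977

bisector direction at 53.1271° = (0.600043,0.799968)
center distance |VC| = r/sin(θ/2) = 11.994341/sin(5.3511°) = 128.612580
C = V + |VC|·bis = (104.9198,116.5103)
T_A = V + ((C−V)·d_A)·d_A = V + 128.0521·d_A = (113.8019,108.4498)
T_B = V + ((C−V)·d_B)·d_B = V + 128.0521·d_B = (94.6953,122.7813)
sweep = 180° − θ = 169.2977°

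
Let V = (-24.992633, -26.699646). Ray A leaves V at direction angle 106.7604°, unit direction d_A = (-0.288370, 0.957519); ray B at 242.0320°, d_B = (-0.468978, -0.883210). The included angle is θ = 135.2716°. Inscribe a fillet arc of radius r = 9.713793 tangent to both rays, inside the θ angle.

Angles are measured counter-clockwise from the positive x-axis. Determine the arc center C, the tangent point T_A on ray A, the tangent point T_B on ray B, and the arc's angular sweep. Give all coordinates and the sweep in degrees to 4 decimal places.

center=(-35.4463,-25.6740) T_A=(-26.1451,-22.8728) T_B=(-26.8670,-30.2295) sweep=44.7284

bisector direction at 174.3962° = (-0.995221,0.097649)
center distance |VC| = r/sin(θ/2) = 9.713793/sin(67.6358°) = 10.503851
C = V + |VC|·bis = (-35.4463,-25.6740)
T_A = V + ((C−V)·d_A)·d_A = V + 3.9966·d_A = (-26.1451,-22.8728)
T_B = V + ((C−V)·d_B)·d_B = V + 3.9966·d_B = (-26.8670,-30.2295)
sweep = 180° − θ = 44.7284°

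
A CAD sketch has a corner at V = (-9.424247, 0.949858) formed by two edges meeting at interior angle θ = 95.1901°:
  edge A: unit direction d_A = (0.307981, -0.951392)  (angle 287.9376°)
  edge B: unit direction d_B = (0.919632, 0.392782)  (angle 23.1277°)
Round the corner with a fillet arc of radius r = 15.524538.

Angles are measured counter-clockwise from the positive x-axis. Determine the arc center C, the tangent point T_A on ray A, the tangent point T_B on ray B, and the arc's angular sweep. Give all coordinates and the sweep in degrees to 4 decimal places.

bisector direction at 335.5326° = (0.910197,-0.414175)
center distance |VC| = r/sin(θ/2) = 15.524538/sin(47.5951°) = 21.024647
C = V + |VC|·bis = (9.7123,-7.7580)
T_A = V + ((C−V)·d_A)·d_A = V + 14.1783·d_A = (-5.0576,-12.5393)
T_B = V + ((C−V)·d_B)·d_B = V + 14.1783·d_B = (3.6146,6.5188)
sweep = 180° − θ = 84.8099°

center=(9.7123,-7.7580) T_A=(-5.0576,-12.5393) T_B=(3.6146,6.5188) sweep=84.8099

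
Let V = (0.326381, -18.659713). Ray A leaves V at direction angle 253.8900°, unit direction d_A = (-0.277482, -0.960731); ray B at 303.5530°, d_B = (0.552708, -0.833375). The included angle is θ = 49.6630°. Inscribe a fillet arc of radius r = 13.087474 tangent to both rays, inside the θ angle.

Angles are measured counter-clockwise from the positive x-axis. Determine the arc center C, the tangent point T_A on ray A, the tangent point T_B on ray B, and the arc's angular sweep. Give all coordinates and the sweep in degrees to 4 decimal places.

center=(5.0519,-49.4636) T_A=(-7.5217,-45.8321) T_B=(15.9586,-42.2301) sweep=130.3370

bisector direction at 278.7215° = (0.151632,-0.988437)
center distance |VC| = r/sin(θ/2) = 13.087474/sin(24.8315°) = 31.164281
C = V + |VC|·bis = (5.0519,-49.4636)
T_A = V + ((C−V)·d_A)·d_A = V + 28.2830·d_A = (-7.5217,-45.8321)
T_B = V + ((C−V)·d_B)·d_B = V + 28.2830·d_B = (15.9586,-42.2301)
sweep = 180° − θ = 130.3370°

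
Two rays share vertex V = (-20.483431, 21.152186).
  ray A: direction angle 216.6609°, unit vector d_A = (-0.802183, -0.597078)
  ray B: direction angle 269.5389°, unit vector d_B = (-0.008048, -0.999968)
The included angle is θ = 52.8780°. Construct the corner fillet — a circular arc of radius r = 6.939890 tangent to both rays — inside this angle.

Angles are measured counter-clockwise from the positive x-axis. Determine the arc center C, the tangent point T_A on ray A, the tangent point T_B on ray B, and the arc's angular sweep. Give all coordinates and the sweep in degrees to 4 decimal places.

bisector direction at 243.0999° = (-0.452436,-0.891797)
center distance |VC| = r/sin(θ/2) = 6.939890/sin(26.4390°) = 15.586685
C = V + |VC|·bis = (-27.5354,7.2520)
T_A = V + ((C−V)·d_A)·d_A = V + 13.9565·d_A = (-31.6791,12.8191)
T_B = V + ((C−V)·d_B)·d_B = V + 13.9565·d_B = (-20.5957,7.1962)
sweep = 180° − θ = 127.1220°

center=(-27.5354,7.2520) T_A=(-31.6791,12.8191) T_B=(-20.5957,7.1962) sweep=127.1220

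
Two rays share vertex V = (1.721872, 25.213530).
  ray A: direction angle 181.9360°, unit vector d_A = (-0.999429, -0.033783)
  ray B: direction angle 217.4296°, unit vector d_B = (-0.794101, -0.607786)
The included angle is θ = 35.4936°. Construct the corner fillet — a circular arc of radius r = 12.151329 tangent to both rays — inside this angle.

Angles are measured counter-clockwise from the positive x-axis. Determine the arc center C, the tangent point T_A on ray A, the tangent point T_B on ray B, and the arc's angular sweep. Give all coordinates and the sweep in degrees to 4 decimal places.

bisector direction at 199.6828° = (-0.941572,-0.336813)
center distance |VC| = r/sin(θ/2) = 12.151329/sin(17.7468°) = 39.865112
C = V + |VC|·bis = (-35.8140,11.7865)
T_A = V + ((C−V)·d_A)·d_A = V + 37.9680·d_A = (-36.2245,23.9309)
T_B = V + ((C−V)·d_B)·d_B = V + 37.9680·d_B = (-28.4286,2.1371)
sweep = 180° − θ = 144.5064°

center=(-35.8140,11.7865) T_A=(-36.2245,23.9309) T_B=(-28.4286,2.1371) sweep=144.5064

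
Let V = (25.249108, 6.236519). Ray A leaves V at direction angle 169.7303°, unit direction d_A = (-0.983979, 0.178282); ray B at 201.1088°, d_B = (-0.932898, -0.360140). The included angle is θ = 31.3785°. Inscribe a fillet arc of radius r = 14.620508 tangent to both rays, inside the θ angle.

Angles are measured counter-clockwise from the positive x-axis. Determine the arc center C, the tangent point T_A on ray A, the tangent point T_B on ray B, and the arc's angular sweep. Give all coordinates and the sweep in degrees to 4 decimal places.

center=(-28.5752,1.1301) T_A=(-25.9686,15.5164) T_B=(-23.3097,-12.5093) sweep=148.6215

bisector direction at 185.4195° = (-0.995530,-0.094448)
center distance |VC| = r/sin(θ/2) = 14.620508/sin(15.6892°) = 54.065963
C = V + |VC|·bis = (-28.5752,1.1301)
T_A = V + ((C−V)·d_A)·d_A = V + 52.0516·d_A = (-25.9686,15.5164)
T_B = V + ((C−V)·d_B)·d_B = V + 52.0516·d_B = (-23.3097,-12.5093)
sweep = 180° − θ = 148.6215°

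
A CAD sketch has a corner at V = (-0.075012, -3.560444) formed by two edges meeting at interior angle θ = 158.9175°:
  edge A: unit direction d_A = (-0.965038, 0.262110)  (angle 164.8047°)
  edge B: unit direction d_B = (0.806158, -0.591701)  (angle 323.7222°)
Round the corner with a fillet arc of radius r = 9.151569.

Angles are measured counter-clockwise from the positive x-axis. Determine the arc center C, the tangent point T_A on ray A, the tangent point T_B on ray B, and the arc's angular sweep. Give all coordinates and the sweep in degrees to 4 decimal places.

bisector direction at 244.2634° = (-0.434234,-0.900800)
center distance |VC| = r/sin(θ/2) = 9.151569/sin(79.4587°) = 9.308667
C = V + |VC|·bis = (-4.1172,-11.9457)
T_A = V + ((C−V)·d_A)·d_A = V + 1.7030·d_A = (-1.7184,-3.1141)
T_B = V + ((C−V)·d_B)·d_B = V + 1.7030·d_B = (1.2978,-4.5681)
sweep = 180° − θ = 21.0825°

center=(-4.1172,-11.9457) T_A=(-1.7184,-3.1141) T_B=(1.2978,-4.5681) sweep=21.0825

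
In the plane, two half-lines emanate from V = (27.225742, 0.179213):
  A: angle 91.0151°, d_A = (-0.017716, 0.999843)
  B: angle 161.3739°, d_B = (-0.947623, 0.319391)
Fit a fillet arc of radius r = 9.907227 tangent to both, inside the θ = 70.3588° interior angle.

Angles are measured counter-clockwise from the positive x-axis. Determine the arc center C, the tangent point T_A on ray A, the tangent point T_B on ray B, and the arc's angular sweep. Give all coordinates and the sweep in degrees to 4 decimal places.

center=(17.0711,14.0566) T_A=(26.9767,14.2321) T_B=(13.9068,4.6683) sweep=109.6412

bisector direction at 126.1945° = (-0.590528,0.807017)
center distance |VC| = r/sin(θ/2) = 9.907227/sin(35.1794°) = 17.195913
C = V + |VC|·bis = (17.0711,14.0566)
T_A = V + ((C−V)·d_A)·d_A = V + 14.0551·d_A = (26.9767,14.2321)
T_B = V + ((C−V)·d_B)·d_B = V + 14.0551·d_B = (13.9068,4.6683)
sweep = 180° − θ = 109.6412°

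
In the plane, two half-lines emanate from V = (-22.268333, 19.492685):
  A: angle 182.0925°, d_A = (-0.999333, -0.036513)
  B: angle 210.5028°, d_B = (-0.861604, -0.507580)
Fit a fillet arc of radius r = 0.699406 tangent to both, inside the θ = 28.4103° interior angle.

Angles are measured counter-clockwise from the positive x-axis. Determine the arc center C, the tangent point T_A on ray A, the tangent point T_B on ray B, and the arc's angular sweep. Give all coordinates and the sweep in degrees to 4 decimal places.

center=(-25.0039,18.6929) T_A=(-25.0295,19.3918) T_B=(-24.6489,18.0902) sweep=151.5897

bisector direction at 196.2977° = (-0.959817,-0.280627)
center distance |VC| = r/sin(θ/2) = 0.699406/sin(14.2051°) = 2.850129
C = V + |VC|·bis = (-25.0039,18.6929)
T_A = V + ((C−V)·d_A)·d_A = V + 2.7630·d_A = (-25.0295,19.3918)
T_B = V + ((C−V)·d_B)·d_B = V + 2.7630·d_B = (-24.6489,18.0902)
sweep = 180° − θ = 151.5897°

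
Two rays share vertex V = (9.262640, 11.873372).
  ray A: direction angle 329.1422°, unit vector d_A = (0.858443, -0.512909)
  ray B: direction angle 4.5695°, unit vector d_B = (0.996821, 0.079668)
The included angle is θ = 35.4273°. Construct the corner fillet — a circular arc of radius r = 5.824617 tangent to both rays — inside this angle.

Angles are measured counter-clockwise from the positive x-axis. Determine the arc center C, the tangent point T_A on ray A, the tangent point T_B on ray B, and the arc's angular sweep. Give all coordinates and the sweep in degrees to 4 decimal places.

center=(27.9046,7.5201) T_A=(24.9172,2.5200) T_B=(27.4406,13.3262) sweep=144.5727

bisector direction at 346.8559° = (0.973801,-0.227402)
center distance |VC| = r/sin(θ/2) = 5.824617/sin(17.7137°) = 19.143551
C = V + |VC|·bis = (27.9046,7.5201)
T_A = V + ((C−V)·d_A)·d_A = V + 18.2359·d_A = (24.9172,2.5200)
T_B = V + ((C−V)·d_B)·d_B = V + 18.2359·d_B = (27.4406,13.3262)
sweep = 180° − θ = 144.5727°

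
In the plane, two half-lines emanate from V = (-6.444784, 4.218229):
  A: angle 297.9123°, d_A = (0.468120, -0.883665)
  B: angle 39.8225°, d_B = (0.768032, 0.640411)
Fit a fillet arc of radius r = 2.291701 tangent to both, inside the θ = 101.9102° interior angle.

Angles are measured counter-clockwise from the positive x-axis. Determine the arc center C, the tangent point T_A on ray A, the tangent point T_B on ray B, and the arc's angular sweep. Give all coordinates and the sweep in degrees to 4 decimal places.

center=(-3.5496,3.6485) T_A=(-5.5747,2.5757) T_B=(-5.0172,5.4086) sweep=78.0898

bisector direction at 348.8674° = (0.981183,-0.193080)
center distance |VC| = r/sin(θ/2) = 2.291701/sin(50.9551°) = 2.950742
C = V + |VC|·bis = (-3.5496,3.6485)
T_A = V + ((C−V)·d_A)·d_A = V + 1.8588·d_A = (-5.5747,2.5757)
T_B = V + ((C−V)·d_B)·d_B = V + 1.8588·d_B = (-5.0172,5.4086)
sweep = 180° − θ = 78.0898°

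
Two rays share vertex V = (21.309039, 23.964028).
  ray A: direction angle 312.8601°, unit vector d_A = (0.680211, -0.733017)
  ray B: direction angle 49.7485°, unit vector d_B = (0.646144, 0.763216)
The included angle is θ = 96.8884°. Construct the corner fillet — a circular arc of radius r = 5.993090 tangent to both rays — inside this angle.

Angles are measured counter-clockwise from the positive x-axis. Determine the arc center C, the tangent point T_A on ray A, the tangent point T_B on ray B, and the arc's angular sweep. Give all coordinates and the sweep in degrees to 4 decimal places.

bisector direction at 1.3043° = (0.999741,0.022762)
center distance |VC| = r/sin(θ/2) = 5.993090/sin(48.4442°) = 8.008833
C = V + |VC|·bis = (29.3158,24.1463)
T_A = V + ((C−V)·d_A)·d_A = V + 5.3127·d_A = (24.9228,20.0698)
T_B = V + ((C−V)·d_B)·d_B = V + 5.3127·d_B = (24.7418,28.0187)
sweep = 180° − θ = 83.1116°

center=(29.3158,24.1463) T_A=(24.9228,20.0698) T_B=(24.7418,28.0187) sweep=83.1116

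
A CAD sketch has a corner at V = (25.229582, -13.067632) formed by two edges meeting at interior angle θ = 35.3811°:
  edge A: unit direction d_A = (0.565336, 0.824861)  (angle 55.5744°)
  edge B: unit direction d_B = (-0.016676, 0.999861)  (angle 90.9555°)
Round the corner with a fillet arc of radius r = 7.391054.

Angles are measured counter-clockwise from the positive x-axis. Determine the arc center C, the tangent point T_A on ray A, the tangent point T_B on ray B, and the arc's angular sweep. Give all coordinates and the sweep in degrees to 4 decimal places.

center=(32.2332,10.2248) T_A=(38.3298,6.0464) T_B=(24.8432,10.1016) sweep=144.6189

bisector direction at 73.2649° = (0.287946,0.957647)
center distance |VC| = r/sin(θ/2) = 7.391054/sin(17.6906°) = 24.322604
C = V + |VC|·bis = (32.2332,10.2248)
T_A = V + ((C−V)·d_A)·d_A = V + 23.1724·d_A = (38.3298,6.0464)
T_B = V + ((C−V)·d_B)·d_B = V + 23.1724·d_B = (24.8432,10.1016)
sweep = 180° − θ = 144.6189°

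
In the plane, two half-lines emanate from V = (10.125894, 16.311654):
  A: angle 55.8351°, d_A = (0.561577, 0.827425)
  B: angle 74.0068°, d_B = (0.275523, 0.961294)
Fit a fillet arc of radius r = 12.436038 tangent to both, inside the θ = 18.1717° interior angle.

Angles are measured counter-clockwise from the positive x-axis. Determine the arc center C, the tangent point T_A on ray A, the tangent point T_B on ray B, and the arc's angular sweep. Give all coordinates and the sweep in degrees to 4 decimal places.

bisector direction at 64.9210° = (0.423868,0.905724)
center distance |VC| = r/sin(θ/2) = 12.436038/sin(9.0859°) = 78.751863
C = V + |VC|·bis = (43.5063,87.6391)
T_A = V + ((C−V)·d_A)·d_A = V + 77.7638·d_A = (53.7962,80.6553)
T_B = V + ((C−V)·d_B)·d_B = V + 77.7638·d_B = (31.5516,91.0655)
sweep = 180° − θ = 161.8283°

center=(43.5063,87.6391) T_A=(53.7962,80.6553) T_B=(31.5516,91.0655) sweep=161.8283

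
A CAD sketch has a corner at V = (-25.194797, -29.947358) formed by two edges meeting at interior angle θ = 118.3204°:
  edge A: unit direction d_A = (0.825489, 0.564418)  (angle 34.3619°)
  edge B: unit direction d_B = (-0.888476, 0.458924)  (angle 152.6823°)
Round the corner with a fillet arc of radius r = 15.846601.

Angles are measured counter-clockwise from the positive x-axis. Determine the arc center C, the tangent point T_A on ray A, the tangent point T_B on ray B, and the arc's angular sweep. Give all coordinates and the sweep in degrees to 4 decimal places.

center=(-26.3286,-11.5260) T_A=(-17.3845,-24.6072) T_B=(-33.6010,-25.6053) sweep=61.6796

bisector direction at 93.5221° = (-0.061434,0.998111)
center distance |VC| = r/sin(θ/2) = 15.846601/sin(59.1602°) = 18.456239
C = V + |VC|·bis = (-26.3286,-11.5260)
T_A = V + ((C−V)·d_A)·d_A = V + 9.4614·d_A = (-17.3845,-24.6072)
T_B = V + ((C−V)·d_B)·d_B = V + 9.4614·d_B = (-33.6010,-25.6053)
sweep = 180° − θ = 61.6796°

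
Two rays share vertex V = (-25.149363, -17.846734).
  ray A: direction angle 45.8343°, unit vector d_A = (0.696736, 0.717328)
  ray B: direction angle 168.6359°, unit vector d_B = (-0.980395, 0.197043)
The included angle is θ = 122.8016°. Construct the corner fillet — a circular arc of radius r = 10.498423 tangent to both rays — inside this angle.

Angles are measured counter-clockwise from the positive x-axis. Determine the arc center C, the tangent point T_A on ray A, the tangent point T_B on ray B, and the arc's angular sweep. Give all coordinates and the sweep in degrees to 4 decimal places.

bisector direction at 107.2351° = (-0.296293,0.955097)
center distance |VC| = r/sin(θ/2) = 10.498423/sin(61.4008°) = 11.957342
C = V + |VC|·bis = (-28.6922,-6.4263)
T_A = V + ((C−V)·d_A)·d_A = V + 5.7237·d_A = (-21.1614,-13.7409)
T_B = V + ((C−V)·d_B)·d_B = V + 5.7237·d_B = (-30.7609,-16.7189)
sweep = 180° − θ = 57.1984°

center=(-28.6922,-6.4263) T_A=(-21.1614,-13.7409) T_B=(-30.7609,-16.7189) sweep=57.1984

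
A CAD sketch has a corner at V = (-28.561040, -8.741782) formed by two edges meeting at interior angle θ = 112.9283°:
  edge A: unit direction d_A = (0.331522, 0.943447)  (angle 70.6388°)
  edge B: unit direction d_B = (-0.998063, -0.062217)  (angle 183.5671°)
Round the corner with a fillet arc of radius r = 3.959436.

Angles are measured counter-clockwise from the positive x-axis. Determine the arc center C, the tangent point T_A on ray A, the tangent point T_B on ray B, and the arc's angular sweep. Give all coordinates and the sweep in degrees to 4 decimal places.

bisector direction at 127.1029° = (-0.603249,0.797553)
center distance |VC| = r/sin(θ/2) = 3.959436/sin(56.4641°) = 4.750143
C = V + |VC|·bis = (-31.4266,-4.9533)
T_A = V + ((C−V)·d_A)·d_A = V + 2.6243·d_A = (-27.6910,-6.2659)
T_B = V + ((C−V)·d_B)·d_B = V + 2.6243·d_B = (-31.1802,-8.9051)
sweep = 180° − θ = 67.0717°

center=(-31.4266,-4.9533) T_A=(-27.6910,-6.2659) T_B=(-31.1802,-8.9051) sweep=67.0717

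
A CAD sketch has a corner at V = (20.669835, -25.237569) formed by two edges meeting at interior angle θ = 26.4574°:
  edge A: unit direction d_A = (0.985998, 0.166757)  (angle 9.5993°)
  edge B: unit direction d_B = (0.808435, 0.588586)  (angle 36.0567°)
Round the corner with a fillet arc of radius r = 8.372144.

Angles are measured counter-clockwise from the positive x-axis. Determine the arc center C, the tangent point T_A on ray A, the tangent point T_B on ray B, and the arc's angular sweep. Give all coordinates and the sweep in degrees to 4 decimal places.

center=(54.3896,-11.0437) T_A=(55.7857,-19.2986) T_B=(49.4619,-4.2754) sweep=153.5426

bisector direction at 22.8280° = (0.921674,0.387966)
center distance |VC| = r/sin(θ/2) = 8.372144/sin(13.2287°) = 36.585380
C = V + |VC|·bis = (54.3896,-11.0437)
T_A = V + ((C−V)·d_A)·d_A = V + 35.6146·d_A = (55.7857,-19.2986)
T_B = V + ((C−V)·d_B)·d_B = V + 35.6146·d_B = (49.4619,-4.2754)
sweep = 180° − θ = 153.5426°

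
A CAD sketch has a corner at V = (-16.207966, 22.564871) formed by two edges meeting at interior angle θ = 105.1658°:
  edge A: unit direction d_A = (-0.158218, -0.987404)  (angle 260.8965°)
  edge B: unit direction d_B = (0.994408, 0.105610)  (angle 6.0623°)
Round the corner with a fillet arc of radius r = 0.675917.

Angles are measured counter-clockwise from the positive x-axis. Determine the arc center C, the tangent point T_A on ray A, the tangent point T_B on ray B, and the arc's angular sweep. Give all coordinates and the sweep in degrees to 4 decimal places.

center=(-15.6224,21.9473) T_A=(-16.2898,22.0543) T_B=(-15.6938,22.6195) sweep=74.8342

bisector direction at 313.4794° = (0.688094,-0.725622)
center distance |VC| = r/sin(θ/2) = 0.675917/sin(52.5829°) = 0.851031
C = V + |VC|·bis = (-15.6224,21.9473)
T_A = V + ((C−V)·d_A)·d_A = V + 0.5171·d_A = (-16.2898,22.0543)
T_B = V + ((C−V)·d_B)·d_B = V + 0.5171·d_B = (-15.6938,22.6195)
sweep = 180° − θ = 74.8342°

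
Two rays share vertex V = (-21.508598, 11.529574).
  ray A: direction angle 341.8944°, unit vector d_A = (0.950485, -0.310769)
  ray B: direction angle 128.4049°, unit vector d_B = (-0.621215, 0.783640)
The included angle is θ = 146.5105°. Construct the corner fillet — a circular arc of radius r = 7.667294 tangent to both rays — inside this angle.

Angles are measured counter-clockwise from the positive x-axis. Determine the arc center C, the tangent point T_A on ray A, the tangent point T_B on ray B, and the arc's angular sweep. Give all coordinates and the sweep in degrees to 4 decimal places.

center=(-16.9332,18.1003) T_A=(-19.3160,10.8127) T_B=(-22.9416,13.3373) sweep=33.4895

bisector direction at 55.1497° = (0.571435,0.820647)
center distance |VC| = r/sin(θ/2) = 7.667294/sin(73.2553°) = 8.006800
C = V + |VC|·bis = (-16.9332,18.1003)
T_A = V + ((C−V)·d_A)·d_A = V + 2.3068·d_A = (-19.3160,10.8127)
T_B = V + ((C−V)·d_B)·d_B = V + 2.3068·d_B = (-22.9416,13.3373)
sweep = 180° − θ = 33.4895°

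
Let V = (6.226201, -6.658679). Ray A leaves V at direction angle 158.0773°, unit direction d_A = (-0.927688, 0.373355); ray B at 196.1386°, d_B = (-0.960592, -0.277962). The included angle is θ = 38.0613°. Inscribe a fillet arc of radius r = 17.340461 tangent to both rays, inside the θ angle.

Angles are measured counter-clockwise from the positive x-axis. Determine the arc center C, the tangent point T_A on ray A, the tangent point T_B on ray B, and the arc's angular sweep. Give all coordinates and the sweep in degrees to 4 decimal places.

center=(-46.8856,-3.9755) T_A=(-40.4115,12.1110) T_B=(-42.0656,-20.6326) sweep=141.9387

bisector direction at 177.1080° = (-0.998726,0.050454)
center distance |VC| = r/sin(θ/2) = 17.340461/sin(19.0307°) = 53.179542
C = V + |VC|·bis = (-46.8856,-3.9755)
T_A = V + ((C−V)·d_A)·d_A = V + 50.2730·d_A = (-40.4115,12.1110)
T_B = V + ((C−V)·d_B)·d_B = V + 50.2730·d_B = (-42.0656,-20.6326)
sweep = 180° − θ = 141.9387°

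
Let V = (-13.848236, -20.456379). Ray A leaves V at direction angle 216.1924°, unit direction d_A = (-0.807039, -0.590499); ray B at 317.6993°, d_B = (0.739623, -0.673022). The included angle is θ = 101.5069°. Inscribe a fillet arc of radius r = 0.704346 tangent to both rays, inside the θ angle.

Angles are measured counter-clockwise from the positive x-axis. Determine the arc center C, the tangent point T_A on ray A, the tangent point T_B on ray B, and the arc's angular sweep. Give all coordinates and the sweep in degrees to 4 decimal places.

bisector direction at 266.9458° = (-0.053280,-0.998580)
center distance |VC| = r/sin(θ/2) = 0.704346/sin(50.7535°) = 0.909502
C = V + |VC|·bis = (-13.8967,-21.3646)
T_A = V + ((C−V)·d_A)·d_A = V + 0.5754·d_A = (-14.3126,-20.7962)
T_B = V + ((C−V)·d_B)·d_B = V + 0.5754·d_B = (-13.4227,-20.8436)
sweep = 180° − θ = 78.4931°

center=(-13.8967,-21.3646) T_A=(-14.3126,-20.7962) T_B=(-13.4227,-20.8436) sweep=78.4931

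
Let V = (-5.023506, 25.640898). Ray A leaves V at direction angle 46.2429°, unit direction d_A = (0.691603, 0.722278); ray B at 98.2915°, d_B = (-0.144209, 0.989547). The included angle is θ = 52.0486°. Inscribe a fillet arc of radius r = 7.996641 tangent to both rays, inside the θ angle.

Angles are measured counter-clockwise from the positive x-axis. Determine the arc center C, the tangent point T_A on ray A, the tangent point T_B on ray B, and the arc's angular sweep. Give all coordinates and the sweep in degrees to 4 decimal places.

center=(0.5277,43.0008) T_A=(6.3035,37.4703) T_B=(-7.3854,41.8476) sweep=127.9514

bisector direction at 72.2672° = (0.304578,0.952487)
center distance |VC| = r/sin(θ/2) = 7.996641/sin(26.0243°) = 18.225867
C = V + |VC|·bis = (0.5277,43.0008)
T_A = V + ((C−V)·d_A)·d_A = V + 16.3779·d_A = (6.3035,37.4703)
T_B = V + ((C−V)·d_B)·d_B = V + 16.3779·d_B = (-7.3854,41.8476)
sweep = 180° − θ = 127.9514°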